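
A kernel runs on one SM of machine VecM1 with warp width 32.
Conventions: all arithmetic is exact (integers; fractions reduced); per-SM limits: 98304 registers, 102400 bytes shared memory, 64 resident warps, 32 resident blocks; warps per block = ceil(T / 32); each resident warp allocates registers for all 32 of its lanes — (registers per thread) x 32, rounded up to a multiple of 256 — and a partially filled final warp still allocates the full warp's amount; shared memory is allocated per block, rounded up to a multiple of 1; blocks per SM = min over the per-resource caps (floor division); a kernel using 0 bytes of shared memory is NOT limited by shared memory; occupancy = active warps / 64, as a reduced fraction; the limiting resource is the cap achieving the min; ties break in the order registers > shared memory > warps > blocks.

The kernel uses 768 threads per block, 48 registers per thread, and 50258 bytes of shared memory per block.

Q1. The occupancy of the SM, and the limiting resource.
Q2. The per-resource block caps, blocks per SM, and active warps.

Answer: occupancy 3/4, limited by registers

registers: 2 blocks
shared memory: 2 blocks
warps: 2 blocks
blocks: 32 blocks

Answer: 2 blocks, 48 active warps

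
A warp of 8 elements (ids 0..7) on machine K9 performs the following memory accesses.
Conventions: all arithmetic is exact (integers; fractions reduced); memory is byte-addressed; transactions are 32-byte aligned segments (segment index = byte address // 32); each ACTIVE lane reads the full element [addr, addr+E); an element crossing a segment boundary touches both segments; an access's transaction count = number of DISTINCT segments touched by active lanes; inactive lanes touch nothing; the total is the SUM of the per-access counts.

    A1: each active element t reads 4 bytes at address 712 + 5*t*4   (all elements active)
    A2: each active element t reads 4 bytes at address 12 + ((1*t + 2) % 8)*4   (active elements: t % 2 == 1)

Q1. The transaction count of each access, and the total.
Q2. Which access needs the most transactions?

A1: 5 transactions
A2: 2 transactions

Answer: 5,2; total 7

Answer: A1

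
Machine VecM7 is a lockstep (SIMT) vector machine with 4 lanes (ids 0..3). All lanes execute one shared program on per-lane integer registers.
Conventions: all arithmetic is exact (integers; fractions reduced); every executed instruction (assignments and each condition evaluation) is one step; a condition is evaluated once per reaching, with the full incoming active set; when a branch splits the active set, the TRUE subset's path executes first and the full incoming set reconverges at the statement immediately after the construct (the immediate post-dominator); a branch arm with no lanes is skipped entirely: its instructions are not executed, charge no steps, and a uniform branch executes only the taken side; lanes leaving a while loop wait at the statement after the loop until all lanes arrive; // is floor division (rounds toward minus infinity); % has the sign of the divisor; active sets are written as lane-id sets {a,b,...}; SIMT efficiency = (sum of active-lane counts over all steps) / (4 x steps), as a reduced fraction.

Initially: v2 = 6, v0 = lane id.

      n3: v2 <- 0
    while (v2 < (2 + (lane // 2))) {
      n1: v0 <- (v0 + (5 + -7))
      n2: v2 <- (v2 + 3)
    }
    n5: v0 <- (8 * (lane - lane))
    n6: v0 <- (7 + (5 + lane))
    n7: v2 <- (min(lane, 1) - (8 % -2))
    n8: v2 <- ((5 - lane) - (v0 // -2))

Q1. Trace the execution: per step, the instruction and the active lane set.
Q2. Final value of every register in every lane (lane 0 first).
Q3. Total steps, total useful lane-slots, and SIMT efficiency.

step 0: v2 <- 0                      {0,1,2,3}
step 1: eval (v2 < (2 + (lane // 2))) {0,1,2,3}
step 2: v0 <- (v0 + (5 + -7))        {0,1,2,3}
step 3: v2 <- (v2 + 3)               {0,1,2,3}
step 4: eval (v2 < (2 + (lane // 2))) {0,1,2,3}
step 5: v0 <- (8 * (lane - lane))    {0,1,2,3}
step 6: v0 <- (7 + (5 + lane))       {0,1,2,3}
step 7: v2 <- (min(lane, 1) - (8 % -2)) {0,1,2,3}
step 8: v2 <- ((5 - lane) - (v0 // -2)) {0,1,2,3}

Answer: 9 steps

v2: 11,11,10,10
v0: 12,13,14,15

steps = 9; useful = 36; efficiency = 36/36 = 1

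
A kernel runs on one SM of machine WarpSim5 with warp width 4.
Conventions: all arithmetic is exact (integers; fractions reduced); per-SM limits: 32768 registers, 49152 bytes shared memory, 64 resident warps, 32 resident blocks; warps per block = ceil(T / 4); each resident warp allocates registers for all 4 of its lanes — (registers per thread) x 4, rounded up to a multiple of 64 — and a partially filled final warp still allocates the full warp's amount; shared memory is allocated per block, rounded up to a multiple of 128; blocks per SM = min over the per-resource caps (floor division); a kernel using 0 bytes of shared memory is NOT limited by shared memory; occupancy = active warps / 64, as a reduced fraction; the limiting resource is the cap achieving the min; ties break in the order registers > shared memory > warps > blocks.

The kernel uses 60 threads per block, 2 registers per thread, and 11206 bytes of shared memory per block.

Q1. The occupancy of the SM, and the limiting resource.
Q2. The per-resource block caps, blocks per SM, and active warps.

Answer: occupancy 15/16, limited by shared memory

registers: 34 blocks
shared memory: 4 blocks
warps: 4 blocks
blocks: 32 blocks

Answer: 4 blocks, 60 active warps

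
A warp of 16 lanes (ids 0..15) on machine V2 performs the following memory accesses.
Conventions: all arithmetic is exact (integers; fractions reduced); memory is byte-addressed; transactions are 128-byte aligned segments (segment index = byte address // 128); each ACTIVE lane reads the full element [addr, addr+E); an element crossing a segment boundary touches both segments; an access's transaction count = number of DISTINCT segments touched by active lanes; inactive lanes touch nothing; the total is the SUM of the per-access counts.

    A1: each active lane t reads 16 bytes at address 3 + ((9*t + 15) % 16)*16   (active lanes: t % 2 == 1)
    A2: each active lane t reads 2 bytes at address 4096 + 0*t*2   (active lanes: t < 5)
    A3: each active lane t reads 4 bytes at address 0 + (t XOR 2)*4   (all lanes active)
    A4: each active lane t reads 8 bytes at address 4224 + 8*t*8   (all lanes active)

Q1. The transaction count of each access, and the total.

A1: 2 transactions
A2: 1 transaction
A3: 1 transaction
A4: 8 transactions

Answer: 2,1,1,8; total 12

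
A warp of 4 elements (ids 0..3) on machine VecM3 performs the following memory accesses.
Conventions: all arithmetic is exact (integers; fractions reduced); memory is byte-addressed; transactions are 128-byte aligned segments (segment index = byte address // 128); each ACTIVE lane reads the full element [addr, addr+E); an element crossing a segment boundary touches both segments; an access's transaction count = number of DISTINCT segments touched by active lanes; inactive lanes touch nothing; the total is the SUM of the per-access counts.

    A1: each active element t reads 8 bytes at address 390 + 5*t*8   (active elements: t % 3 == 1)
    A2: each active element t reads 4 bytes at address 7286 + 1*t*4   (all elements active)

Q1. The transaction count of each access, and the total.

A1: 1 transaction
A2: 2 transactions

Answer: 1,2; total 3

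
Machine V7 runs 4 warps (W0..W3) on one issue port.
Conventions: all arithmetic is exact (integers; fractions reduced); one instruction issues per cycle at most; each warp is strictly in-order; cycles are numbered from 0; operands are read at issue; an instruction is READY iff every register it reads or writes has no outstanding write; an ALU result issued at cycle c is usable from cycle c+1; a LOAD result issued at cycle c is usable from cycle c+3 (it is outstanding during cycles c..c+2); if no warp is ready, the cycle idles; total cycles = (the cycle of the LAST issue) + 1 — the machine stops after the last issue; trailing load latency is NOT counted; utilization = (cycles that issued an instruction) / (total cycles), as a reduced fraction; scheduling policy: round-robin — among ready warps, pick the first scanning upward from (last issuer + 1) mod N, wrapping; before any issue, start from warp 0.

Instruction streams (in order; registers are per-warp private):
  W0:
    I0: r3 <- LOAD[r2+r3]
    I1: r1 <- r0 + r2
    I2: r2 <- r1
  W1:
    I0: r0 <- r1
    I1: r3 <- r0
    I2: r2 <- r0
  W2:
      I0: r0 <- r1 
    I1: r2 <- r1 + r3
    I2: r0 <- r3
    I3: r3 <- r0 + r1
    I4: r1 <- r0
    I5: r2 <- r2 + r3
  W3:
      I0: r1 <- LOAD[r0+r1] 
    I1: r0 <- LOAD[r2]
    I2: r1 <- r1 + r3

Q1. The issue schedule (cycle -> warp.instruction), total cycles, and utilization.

cycle 0: W0.I0
cycle 1: W1.I0
cycle 2: W2.I0
cycle 3: W3.I0
cycle 4: W0.I1
cycle 5: W1.I1
cycle 6: W2.I1
cycle 7: W3.I1
cycle 8: W0.I2
cycle 9: W1.I2
cycle 10: W2.I2
cycle 11: W3.I2
cycle 12: W2.I3
cycle 13: W2.I4
cycle 14: W2.I5

Answer: 15 cycles, utilization 1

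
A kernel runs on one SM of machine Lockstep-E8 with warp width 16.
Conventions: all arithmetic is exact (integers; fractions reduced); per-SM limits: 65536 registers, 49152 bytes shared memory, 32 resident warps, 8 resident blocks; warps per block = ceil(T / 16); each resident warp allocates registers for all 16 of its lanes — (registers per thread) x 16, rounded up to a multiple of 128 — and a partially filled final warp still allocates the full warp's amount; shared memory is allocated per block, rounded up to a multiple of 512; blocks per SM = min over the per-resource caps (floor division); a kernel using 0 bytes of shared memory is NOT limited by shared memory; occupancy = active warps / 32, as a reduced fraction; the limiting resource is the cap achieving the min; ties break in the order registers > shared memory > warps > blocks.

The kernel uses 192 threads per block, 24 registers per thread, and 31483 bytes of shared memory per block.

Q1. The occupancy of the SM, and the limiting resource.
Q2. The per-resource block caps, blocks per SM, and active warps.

Answer: occupancy 3/8, limited by shared memory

registers: 14 blocks
shared memory: 1 block
warps: 2 blocks
blocks: 8 blocks

Answer: 1 block, 12 active warps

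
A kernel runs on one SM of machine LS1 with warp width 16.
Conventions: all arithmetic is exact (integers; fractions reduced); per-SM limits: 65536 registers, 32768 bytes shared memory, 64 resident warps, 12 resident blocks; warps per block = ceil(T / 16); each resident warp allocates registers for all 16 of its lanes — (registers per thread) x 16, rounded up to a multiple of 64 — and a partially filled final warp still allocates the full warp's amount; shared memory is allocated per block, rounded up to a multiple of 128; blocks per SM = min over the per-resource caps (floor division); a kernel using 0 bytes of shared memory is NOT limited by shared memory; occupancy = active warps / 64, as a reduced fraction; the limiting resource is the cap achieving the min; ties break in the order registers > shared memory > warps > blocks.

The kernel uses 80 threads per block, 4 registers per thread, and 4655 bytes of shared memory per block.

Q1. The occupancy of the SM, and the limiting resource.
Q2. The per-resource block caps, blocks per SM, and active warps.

Answer: occupancy 15/32, limited by shared memory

registers: 204 blocks
shared memory: 6 blocks
warps: 12 blocks
blocks: 12 blocks

Answer: 6 blocks, 30 active warps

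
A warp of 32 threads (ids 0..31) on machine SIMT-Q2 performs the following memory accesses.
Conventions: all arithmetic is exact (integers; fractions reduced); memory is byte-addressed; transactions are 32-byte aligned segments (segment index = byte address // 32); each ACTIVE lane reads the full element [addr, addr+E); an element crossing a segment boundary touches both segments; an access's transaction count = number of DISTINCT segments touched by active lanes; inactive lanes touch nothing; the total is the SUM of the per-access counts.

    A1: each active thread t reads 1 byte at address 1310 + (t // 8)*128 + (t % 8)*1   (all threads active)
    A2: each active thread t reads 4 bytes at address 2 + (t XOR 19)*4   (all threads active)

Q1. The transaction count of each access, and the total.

A1: 8 transactions
A2: 5 transactions

Answer: 8,5; total 13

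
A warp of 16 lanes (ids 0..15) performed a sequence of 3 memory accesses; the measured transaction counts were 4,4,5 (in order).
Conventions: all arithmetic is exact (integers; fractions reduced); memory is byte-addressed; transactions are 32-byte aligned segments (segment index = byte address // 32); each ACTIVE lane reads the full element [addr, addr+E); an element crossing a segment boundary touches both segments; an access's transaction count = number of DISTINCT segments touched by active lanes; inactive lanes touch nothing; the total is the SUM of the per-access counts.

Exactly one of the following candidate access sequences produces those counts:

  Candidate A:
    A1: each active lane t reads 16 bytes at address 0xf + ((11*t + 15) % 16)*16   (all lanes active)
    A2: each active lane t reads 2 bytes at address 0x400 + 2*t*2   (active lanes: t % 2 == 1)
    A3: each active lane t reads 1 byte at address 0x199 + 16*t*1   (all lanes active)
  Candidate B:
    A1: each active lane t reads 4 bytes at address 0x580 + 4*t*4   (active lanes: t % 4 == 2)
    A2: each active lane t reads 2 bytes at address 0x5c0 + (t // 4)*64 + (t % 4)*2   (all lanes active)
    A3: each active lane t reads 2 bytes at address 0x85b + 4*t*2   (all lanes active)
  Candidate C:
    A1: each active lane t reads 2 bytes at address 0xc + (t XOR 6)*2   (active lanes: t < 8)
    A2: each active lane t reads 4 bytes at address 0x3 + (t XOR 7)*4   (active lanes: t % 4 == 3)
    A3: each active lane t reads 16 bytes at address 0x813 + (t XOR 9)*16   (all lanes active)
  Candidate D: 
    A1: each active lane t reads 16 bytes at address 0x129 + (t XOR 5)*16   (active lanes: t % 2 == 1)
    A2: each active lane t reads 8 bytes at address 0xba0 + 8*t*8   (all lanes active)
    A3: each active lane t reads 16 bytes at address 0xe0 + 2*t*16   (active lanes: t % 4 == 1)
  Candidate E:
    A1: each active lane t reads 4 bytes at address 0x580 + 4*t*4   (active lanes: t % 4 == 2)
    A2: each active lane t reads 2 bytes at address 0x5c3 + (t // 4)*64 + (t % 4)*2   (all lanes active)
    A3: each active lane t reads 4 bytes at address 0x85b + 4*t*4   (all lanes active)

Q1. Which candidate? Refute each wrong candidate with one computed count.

A: A1 gives 9 transactions, not 4
C: A1 gives 1 transaction, not 4
D: A1 gives 8 transactions, not 4
E: A3 gives 9 transactions, not 5
B: all counts match (4,4,5)

Answer: B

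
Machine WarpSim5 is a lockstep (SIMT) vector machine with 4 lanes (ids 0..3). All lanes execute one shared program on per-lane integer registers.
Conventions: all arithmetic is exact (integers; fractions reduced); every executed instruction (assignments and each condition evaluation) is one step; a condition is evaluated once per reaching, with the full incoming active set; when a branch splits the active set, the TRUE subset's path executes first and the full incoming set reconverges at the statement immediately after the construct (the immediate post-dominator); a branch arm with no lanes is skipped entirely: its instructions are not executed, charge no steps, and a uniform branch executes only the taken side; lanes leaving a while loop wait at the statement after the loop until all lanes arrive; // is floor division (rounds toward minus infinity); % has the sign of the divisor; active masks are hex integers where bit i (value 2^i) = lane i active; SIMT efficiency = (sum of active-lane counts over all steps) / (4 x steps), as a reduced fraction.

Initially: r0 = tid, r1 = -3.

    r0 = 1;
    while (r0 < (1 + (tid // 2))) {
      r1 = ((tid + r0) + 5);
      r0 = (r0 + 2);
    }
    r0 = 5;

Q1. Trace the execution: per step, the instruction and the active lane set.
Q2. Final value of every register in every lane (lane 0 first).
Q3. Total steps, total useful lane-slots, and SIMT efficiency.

step 0: r0 <- 1                      0xf
step 1: eval (r0 < (1 + (tid // 2))) 0xf
step 2: r1 <- ((tid + r0) + 5)       0xc
step 3: r0 <- (r0 + 2)               0xc
step 4: eval (r0 < (1 + (tid // 2))) 0xc
step 5: r0 <- 5                      0xf

Answer: 6 steps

r0: 5,5,5,5
r1: -3,-3,8,9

steps = 6; useful = 18; efficiency = 18/24 = 3/4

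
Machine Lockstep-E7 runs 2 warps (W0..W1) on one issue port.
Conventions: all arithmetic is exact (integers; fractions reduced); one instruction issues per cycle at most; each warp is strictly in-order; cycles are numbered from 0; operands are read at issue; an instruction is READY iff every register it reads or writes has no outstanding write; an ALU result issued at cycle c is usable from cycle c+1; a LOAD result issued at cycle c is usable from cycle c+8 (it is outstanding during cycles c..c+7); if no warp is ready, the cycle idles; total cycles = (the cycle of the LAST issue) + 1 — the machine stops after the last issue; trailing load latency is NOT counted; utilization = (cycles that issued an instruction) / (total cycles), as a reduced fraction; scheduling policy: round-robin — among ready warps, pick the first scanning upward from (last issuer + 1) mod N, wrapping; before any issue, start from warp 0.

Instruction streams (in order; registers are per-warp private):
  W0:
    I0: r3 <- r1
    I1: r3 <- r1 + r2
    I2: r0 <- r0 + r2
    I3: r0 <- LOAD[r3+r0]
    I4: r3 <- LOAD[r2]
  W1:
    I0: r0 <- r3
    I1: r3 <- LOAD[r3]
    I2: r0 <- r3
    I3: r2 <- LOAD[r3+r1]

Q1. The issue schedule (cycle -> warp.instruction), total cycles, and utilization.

cycle 0: W0.I0
cycle 1: W1.I0
cycle 2: W0.I1
cycle 3: W1.I1
cycle 4: W0.I2
cycle 5: W0.I3
cycle 6: W0.I4
cycle 7: idle
cycle 8: idle
cycle 9: idle
cycle 10: idle
cycle 11: W1.I2
cycle 12: W1.I3

Answer: 13 cycles, utilization 9/13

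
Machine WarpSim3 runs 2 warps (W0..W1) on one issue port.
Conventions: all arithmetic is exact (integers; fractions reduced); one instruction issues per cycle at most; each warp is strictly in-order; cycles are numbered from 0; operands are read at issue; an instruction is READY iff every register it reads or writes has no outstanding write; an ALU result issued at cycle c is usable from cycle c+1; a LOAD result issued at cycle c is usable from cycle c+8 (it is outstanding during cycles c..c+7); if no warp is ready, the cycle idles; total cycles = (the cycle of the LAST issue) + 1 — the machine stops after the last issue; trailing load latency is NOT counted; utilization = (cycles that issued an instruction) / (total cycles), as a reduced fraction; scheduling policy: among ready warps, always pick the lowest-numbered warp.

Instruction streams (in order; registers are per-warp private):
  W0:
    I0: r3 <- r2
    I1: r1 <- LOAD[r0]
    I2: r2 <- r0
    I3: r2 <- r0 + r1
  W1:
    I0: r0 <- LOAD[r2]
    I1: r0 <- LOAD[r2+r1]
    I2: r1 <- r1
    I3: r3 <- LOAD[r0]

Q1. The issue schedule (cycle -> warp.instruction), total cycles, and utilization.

cycle 0: W0.I0
cycle 1: W0.I1
cycle 2: W0.I2
cycle 3: W1.I0
cycle 4: idle
cycle 5: idle
cycle 6: idle
cycle 7: idle
cycle 8: idle
cycle 9: W0.I3
cycle 10: idle
cycle 11: W1.I1
cycle 12: W1.I2
cycle 13: idle
cycle 14: idle
cycle 15: idle
cycle 16: idle
cycle 17: idle
cycle 18: idle
cycle 19: W1.I3

Answer: 20 cycles, utilization 2/5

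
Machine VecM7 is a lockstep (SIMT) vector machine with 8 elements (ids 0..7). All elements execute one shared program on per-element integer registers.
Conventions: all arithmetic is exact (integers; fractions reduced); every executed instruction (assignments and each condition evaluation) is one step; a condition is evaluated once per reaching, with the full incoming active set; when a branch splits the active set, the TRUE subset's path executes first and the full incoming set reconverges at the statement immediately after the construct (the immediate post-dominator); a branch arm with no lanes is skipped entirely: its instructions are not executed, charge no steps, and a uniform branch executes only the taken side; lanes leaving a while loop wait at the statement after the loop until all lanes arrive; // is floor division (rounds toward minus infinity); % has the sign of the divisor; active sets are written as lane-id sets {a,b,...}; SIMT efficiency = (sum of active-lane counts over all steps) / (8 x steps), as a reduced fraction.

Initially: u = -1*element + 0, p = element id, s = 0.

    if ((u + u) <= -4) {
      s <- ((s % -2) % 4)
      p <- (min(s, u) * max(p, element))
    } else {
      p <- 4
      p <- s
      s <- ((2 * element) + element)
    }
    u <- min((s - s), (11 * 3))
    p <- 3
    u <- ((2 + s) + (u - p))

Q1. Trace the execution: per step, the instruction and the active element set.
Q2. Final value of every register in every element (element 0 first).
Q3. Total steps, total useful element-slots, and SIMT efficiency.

step 0: eval ((u + u) <= -4)         {0,1,2,3,4,5,6,7}
step 1: s <- ((s % -2) % 4)          {2,3,4,5,6,7}
step 2: p <- (min(s, u) * max(p, element)) {2,3,4,5,6,7}
step 3: p <- 4                       {0,1}
step 4: p <- s                       {0,1}
step 5: s <- ((2 * element) + element) {0,1}
step 6: u <- min((s - s), (11 * 3))  {0,1,2,3,4,5,6,7}
step 7: p <- 3                       {0,1,2,3,4,5,6,7}
step 8: u <- ((2 + s) + (u - p))     {0,1,2,3,4,5,6,7}

Answer: 9 steps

u: -1,2,-1,-1,-1,-1,-1,-1
p: 3,3,3,3,3,3,3,3
s: 0,3,0,0,0,0,0,0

steps = 9; useful = 50; efficiency = 50/72 = 25/36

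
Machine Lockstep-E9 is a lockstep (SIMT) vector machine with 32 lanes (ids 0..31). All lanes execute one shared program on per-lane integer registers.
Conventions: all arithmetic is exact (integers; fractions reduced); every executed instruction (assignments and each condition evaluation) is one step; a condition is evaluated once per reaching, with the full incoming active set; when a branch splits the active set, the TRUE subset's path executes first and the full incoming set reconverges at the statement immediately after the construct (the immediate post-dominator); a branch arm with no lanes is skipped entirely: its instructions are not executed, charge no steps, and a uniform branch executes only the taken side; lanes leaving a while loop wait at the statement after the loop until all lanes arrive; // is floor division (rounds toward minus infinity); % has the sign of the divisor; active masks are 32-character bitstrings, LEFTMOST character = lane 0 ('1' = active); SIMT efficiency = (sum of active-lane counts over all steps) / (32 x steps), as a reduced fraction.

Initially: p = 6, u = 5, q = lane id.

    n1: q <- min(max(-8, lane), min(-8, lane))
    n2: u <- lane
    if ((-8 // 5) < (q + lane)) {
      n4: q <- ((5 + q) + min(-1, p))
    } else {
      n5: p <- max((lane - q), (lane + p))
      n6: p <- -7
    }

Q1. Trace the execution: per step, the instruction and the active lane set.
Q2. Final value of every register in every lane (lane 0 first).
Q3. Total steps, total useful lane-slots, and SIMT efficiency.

step 0: q <- min(max(-8, lane), min(-8, lane)) 11111111111111111111111111111111
step 1: u <- lane                    11111111111111111111111111111111
step 2: eval ((-8 // 5) < (q + lane)) 11111111111111111111111111111111
step 3: q <- ((5 + q) + min(-1, p))  00000001111111111111111111111111
step 4: p <- max((lane - q), (lane + p)) 11111110000000000000000000000000
step 5: p <- -7                      11111110000000000000000000000000

Answer: 6 steps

p: -7,-7,-7,-7,-7,-7,-7,6,6,6,6,6,6,6,6,6,6,6,6,6,6,6,6,6,6,6,6,6,6,6,6,6
u: 0,1,2,3,4,5,6,7,8,9,10,11,12,13,14,15,16,17,18,19,20,21,22,23,24,25,26,27,28,29,30,31
q: -8,-8,-8,-8,-8,-8,-8,-4,-4,-4,-4,-4,-4,-4,-4,-4,-4,-4,-4,-4,-4,-4,-4,-4,-4,-4,-4,-4,-4,-4,-4,-4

steps = 6; useful = 135; efficiency = 135/192 = 45/64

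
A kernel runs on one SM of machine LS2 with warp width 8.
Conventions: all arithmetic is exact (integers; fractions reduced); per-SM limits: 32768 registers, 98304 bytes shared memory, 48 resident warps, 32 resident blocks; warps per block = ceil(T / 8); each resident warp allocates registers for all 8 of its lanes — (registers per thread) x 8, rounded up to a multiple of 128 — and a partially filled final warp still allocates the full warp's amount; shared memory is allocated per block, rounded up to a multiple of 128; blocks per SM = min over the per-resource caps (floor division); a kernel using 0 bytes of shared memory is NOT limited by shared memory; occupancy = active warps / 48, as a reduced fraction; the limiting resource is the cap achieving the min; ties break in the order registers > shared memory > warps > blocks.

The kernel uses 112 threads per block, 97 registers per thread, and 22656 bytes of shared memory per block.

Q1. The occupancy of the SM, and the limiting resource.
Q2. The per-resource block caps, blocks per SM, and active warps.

Answer: occupancy 7/12, limited by registers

registers: 2 blocks
shared memory: 4 blocks
warps: 3 blocks
blocks: 32 blocks

Answer: 2 blocks, 28 active warps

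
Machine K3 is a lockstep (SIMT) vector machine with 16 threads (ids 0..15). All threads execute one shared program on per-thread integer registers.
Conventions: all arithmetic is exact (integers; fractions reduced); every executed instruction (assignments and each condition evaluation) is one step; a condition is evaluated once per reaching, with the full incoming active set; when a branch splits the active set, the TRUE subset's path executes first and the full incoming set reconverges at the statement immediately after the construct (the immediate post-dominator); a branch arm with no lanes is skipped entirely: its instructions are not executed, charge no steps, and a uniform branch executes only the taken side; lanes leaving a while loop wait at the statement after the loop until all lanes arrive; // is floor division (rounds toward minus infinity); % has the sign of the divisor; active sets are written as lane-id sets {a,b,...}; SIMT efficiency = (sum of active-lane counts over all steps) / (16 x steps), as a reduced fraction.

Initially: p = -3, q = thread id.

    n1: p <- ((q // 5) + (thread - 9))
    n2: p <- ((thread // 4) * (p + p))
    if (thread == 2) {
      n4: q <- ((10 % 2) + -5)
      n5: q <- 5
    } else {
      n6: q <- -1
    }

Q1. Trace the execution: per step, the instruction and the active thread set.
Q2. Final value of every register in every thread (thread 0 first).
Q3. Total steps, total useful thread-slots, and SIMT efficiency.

step 0: p <- ((q // 5) + (thread - 9)) {0,1,2,3,4,5,6,7,8,9,10,11,12,13,14,15}
step 1: p <- ((thread // 4) * (p + p)) {0,1,2,3,4,5,6,7,8,9,10,11,12,13,14,15}
step 2: eval (thread == 2)           {0,1,2,3,4,5,6,7,8,9,10,11,12,13,14,15}
step 3: q <- ((10 % 2) + -5)         {2}
step 4: q <- 5                       {2}
step 5: q <- -1                      {0,1,3,4,5,6,7,8,9,10,11,12,13,14,15}

Answer: 6 steps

p: 0,0,0,0,-10,-6,-4,-2,0,4,12,16,30,36,42,54
q: -1,-1,5,-1,-1,-1,-1,-1,-1,-1,-1,-1,-1,-1,-1,-1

steps = 6; useful = 65; efficiency = 65/96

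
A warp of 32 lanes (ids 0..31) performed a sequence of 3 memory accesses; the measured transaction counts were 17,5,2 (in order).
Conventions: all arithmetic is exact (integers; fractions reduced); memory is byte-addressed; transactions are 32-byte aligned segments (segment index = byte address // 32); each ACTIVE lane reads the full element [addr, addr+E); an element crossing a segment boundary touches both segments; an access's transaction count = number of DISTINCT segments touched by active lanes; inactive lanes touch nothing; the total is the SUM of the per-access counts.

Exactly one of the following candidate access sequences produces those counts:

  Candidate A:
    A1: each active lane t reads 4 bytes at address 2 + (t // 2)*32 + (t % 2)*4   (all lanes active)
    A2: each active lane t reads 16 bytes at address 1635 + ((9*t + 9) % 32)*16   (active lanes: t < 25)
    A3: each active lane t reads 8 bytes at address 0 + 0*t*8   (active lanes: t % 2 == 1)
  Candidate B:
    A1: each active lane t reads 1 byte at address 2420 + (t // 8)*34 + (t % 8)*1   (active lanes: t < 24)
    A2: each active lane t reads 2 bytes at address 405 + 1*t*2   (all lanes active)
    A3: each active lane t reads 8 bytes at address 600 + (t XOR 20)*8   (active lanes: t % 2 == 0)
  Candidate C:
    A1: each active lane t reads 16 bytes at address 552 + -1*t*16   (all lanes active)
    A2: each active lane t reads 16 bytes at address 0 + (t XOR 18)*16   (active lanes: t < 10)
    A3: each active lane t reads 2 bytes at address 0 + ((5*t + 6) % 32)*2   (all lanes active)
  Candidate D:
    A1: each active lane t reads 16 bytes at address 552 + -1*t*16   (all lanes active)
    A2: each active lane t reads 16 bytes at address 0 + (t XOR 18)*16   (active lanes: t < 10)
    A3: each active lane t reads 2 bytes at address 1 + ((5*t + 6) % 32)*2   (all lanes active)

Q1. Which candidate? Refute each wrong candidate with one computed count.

A: A1 gives 16 transactions, not 17
B: A1 gives 3 transactions, not 17
D: A3 gives 3 transactions, not 2
C: all counts match (17,5,2)

Answer: C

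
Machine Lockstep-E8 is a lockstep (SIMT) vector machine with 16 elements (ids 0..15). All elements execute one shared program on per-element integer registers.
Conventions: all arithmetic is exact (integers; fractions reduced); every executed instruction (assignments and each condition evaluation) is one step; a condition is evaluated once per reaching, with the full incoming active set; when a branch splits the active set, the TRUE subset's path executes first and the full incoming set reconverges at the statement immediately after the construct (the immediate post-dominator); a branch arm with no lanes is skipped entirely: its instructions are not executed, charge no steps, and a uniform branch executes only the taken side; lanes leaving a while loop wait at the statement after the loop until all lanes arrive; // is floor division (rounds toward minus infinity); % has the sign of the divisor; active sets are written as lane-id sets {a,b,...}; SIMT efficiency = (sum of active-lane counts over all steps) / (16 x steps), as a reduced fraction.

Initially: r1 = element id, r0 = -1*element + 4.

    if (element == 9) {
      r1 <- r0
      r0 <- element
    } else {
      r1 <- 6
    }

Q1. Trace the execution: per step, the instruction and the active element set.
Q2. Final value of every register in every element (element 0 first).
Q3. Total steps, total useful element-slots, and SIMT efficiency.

step 0: eval (element == 9)          {0,1,2,3,4,5,6,7,8,9,10,11,12,13,14,15}
step 1: r1 <- r0                     {9}
step 2: r0 <- element                {9}
step 3: r1 <- 6                      {0,1,2,3,4,5,6,7,8,10,11,12,13,14,15}

Answer: 4 steps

r1: 6,6,6,6,6,6,6,6,6,-5,6,6,6,6,6,6
r0: 4,3,2,1,0,-1,-2,-3,-4,9,-6,-7,-8,-9,-10,-11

steps = 4; useful = 33; efficiency = 33/64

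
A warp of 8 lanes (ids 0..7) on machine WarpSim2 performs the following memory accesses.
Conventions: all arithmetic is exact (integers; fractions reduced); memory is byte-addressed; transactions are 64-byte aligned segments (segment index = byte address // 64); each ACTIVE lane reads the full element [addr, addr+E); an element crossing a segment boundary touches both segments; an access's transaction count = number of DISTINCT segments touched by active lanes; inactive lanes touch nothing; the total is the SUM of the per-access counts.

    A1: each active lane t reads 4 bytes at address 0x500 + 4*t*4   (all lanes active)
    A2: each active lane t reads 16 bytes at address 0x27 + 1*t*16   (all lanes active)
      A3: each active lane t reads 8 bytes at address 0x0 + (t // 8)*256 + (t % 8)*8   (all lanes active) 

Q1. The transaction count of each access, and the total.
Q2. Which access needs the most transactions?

A1: 2 transactions
A2: 3 transactions
A3: 1 transaction

Answer: 2,3,1; total 6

Answer: A2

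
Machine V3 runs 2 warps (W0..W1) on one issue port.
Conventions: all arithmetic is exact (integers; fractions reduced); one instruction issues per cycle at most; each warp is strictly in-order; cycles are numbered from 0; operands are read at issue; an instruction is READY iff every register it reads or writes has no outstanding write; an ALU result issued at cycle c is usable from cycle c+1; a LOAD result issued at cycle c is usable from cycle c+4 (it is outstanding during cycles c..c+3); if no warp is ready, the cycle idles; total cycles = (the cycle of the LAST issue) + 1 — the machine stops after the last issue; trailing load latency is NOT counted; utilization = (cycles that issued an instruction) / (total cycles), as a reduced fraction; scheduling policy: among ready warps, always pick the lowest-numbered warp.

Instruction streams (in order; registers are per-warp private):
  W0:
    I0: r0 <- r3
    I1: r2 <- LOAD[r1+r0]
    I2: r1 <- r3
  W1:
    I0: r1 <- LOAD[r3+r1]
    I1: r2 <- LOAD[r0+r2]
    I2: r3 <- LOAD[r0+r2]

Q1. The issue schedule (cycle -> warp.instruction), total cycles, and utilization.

cycle 0: W0.I0
cycle 1: W0.I1
cycle 2: W0.I2
cycle 3: W1.I0
cycle 4: W1.I1
cycle 5: idle
cycle 6: idle
cycle 7: idle
cycle 8: W1.I2

Answer: 9 cycles, utilization 2/3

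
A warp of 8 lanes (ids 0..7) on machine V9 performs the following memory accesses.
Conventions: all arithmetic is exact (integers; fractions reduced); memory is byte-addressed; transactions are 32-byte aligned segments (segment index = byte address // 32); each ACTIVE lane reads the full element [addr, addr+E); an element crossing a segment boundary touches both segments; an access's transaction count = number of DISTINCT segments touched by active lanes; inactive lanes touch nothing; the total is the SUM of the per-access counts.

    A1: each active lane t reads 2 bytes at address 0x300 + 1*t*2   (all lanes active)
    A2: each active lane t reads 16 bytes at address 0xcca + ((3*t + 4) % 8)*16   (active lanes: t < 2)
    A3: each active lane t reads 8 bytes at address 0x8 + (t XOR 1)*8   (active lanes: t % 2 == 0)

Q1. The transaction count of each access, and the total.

A1: 1 transaction
A2: 3 transactions
A3: 3 transactions

Answer: 1,3,3; total 7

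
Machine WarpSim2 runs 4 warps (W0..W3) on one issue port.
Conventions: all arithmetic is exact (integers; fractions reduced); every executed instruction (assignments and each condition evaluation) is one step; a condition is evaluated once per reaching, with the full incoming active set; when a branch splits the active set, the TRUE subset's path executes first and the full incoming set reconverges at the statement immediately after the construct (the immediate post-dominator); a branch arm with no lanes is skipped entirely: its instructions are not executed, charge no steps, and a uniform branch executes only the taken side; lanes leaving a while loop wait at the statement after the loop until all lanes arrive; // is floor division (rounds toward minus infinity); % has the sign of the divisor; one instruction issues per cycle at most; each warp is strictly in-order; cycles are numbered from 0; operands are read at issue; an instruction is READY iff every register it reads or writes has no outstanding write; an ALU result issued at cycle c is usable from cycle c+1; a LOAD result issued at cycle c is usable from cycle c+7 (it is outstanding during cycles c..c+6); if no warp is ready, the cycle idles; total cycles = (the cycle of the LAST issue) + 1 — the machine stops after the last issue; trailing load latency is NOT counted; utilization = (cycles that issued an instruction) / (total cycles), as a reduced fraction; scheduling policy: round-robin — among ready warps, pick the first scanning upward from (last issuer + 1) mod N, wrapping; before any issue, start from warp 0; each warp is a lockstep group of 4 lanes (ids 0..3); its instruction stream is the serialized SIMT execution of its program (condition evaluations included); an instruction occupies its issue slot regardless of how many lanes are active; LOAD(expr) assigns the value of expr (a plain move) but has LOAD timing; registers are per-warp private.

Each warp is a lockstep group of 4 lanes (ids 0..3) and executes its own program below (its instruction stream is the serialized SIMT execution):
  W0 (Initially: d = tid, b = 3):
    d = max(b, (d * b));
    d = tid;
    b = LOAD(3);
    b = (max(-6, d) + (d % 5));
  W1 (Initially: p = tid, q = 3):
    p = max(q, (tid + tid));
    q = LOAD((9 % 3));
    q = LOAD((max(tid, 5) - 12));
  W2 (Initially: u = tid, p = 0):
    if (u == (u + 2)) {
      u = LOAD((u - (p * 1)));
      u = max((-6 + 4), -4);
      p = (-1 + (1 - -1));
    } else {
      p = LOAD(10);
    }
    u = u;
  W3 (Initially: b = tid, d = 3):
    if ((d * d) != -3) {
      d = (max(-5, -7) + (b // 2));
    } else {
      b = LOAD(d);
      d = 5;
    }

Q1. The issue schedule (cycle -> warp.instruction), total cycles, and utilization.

cycle 0: W0.I0
cycle 1: W1.I0
cycle 2: W2.I0
cycle 3: W3.I0
cycle 4: W0.I1
cycle 5: W1.I1
cycle 6: W2.I1
cycle 7: W3.I1
cycle 8: W0.I2
cycle 9: W2.I2
cycle 10: idle
cycle 11: idle
cycle 12: W1.I2
cycle 13: idle
cycle 14: idle
cycle 15: W0.I3

Answer: 16 cycles, utilization 3/4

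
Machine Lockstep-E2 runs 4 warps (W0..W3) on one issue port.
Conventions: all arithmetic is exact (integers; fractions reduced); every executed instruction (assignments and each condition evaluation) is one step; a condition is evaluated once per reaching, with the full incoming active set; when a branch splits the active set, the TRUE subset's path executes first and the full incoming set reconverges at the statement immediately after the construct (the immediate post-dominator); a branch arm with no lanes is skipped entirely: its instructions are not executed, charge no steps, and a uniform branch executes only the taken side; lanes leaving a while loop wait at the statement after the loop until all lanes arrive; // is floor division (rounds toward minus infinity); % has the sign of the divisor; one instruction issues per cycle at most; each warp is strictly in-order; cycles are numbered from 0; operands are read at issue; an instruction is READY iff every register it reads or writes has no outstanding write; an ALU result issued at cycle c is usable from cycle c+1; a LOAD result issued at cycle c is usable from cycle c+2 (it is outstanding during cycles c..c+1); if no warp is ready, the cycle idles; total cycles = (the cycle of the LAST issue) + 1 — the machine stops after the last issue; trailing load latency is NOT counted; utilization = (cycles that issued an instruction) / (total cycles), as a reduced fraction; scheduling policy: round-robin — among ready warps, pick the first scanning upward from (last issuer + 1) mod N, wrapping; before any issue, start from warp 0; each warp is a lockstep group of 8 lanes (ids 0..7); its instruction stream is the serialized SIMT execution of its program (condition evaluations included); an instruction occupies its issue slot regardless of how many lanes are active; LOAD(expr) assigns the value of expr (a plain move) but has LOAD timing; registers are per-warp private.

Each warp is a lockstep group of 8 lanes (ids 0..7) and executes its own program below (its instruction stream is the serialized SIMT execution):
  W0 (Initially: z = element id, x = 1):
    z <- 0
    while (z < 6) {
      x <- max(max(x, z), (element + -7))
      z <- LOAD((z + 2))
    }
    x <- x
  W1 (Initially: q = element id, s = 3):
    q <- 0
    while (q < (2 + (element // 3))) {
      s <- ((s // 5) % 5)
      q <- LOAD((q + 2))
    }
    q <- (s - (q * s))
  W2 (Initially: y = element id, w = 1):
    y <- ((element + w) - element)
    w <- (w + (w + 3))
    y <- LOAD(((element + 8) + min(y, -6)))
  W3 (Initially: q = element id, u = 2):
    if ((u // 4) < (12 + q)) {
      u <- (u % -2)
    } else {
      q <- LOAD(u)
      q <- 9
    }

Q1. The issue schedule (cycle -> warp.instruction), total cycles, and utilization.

cycle 0: W0.I0
cycle 1: W1.I0
cycle 2: W2.I0
cycle 3: W3.I0
cycle 4: W0.I1
cycle 5: W1.I1
cycle 6: W2.I1
cycle 7: W3.I1
cycle 8: W0.I2
cycle 9: W1.I2
cycle 10: W2.I2
cycle 11: W0.I3
cycle 12: W1.I3
cycle 13: W0.I4
cycle 14: W1.I4
cycle 15: W0.I5
cycle 16: W1.I5
cycle 17: W0.I6
cycle 18: W1.I6
cycle 19: W0.I7
cycle 20: W1.I7
cycle 21: W0.I8
cycle 22: W1.I8
cycle 23: W0.I9
cycle 24: idle
cycle 25: W0.I10
cycle 26: W0.I11

Answer: 27 cycles, utilization 26/27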